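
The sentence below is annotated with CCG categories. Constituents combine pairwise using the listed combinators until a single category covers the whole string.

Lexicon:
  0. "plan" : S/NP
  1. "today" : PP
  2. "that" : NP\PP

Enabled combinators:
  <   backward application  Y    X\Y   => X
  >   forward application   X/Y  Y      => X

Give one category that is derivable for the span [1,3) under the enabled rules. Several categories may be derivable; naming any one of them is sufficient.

[0,3] S   >
  [0,1] "plan" : S/NP
  [1,3] NP   <
    [1,2] "today" : PP
    [2,3] "that" : NP\PP

NP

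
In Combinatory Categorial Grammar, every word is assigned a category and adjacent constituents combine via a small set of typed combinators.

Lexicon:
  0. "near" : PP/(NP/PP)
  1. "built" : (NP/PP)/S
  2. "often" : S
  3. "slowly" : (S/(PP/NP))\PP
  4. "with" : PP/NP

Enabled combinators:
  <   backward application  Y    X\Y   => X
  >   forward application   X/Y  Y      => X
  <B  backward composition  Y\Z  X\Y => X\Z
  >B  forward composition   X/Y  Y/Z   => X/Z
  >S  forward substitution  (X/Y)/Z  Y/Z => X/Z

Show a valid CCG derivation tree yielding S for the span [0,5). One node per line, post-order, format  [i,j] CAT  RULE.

[0,5] S   >
  [0,4] S/(PP/NP)   <
    [0,3] PP   >
      [0,1] "near" : PP/(NP/PP)
      [1,3] NP/PP   >
        [1,2] "built" : (NP/PP)/S
        [2,3] "often" : S
    [3,4] "slowly" : (S/(PP/NP))\PP
  [4,5] "with" : PP/NP

[0,1] PP/(NP/PP)  lex  "near"
[1,2] (NP/PP)/S  lex  "built"
[2,3] S  lex  "often"
[1,3] NP/PP  >  k=2
[0,3] PP  >  k=1
[3,4] (S/(PP/NP))\PP  lex  "slowly"
[0,4] S/(PP/NP)  <  k=3
[4,5] PP/NP  lex  "with"
[0,5] S  >  k=4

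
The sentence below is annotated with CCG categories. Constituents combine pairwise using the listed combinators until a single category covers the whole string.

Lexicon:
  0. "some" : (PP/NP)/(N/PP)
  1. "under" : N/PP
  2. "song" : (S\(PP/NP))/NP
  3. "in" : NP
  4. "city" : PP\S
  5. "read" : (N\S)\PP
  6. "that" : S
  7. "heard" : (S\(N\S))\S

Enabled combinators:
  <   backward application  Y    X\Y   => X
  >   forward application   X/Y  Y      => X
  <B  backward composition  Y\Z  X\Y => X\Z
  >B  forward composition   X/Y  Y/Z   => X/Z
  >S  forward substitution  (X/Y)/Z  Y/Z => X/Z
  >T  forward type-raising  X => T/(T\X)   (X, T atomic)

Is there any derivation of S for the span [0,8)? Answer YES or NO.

[0,8] S   <
  [0,5] PP   <
    [0,4] S   <
      [0,2] PP/NP   >
        [0,1] "some" : (PP/NP)/(N/PP)
        [1,2] "under" : N/PP
      [2,4] S\(PP/NP)   >
        [2,3] "song" : (S\(PP/NP))/NP
        [3,4] "in" : NP
    [4,5] "city" : PP\S
  [5,8] S\PP   <B
    [5,6] "read" : (N\S)\PP
    [6,8] S\(N\S)   <
      [6,7] "that" : S
      [7,8] "heard" : (S\(N\S))\S

YES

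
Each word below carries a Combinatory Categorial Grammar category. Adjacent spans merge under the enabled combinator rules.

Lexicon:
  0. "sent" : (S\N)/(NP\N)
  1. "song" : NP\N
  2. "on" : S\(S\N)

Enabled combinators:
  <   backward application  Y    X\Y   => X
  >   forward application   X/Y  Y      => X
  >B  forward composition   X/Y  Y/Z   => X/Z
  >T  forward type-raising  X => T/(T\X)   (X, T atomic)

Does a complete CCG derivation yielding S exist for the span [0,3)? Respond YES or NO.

[0,3] S   <
  [0,2] S\N   >
    [0,1] "sent" : (S\N)/(NP\N)
    [1,2] "song" : NP\N
  [2,3] "on" : S\(S\N)

YES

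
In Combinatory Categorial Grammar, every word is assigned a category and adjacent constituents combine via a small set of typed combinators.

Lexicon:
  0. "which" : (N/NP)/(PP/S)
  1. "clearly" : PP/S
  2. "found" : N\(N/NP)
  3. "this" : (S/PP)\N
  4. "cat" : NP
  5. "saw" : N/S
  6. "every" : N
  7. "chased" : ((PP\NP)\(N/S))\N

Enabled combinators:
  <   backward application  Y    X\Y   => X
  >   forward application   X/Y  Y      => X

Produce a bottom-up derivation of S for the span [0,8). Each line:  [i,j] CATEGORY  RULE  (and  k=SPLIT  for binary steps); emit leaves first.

[0,1] (N/NP)/(PP/S)  lex  "which"
[1,2] PP/S  lex  "clearly"
[0,2] N/NP  >  k=1
[2,3] N\(N/NP)  lex  "found"
[0,3] N  <  k=2
[3,4] (S/PP)\N  lex  "this"
[0,4] S/PP  <  k=3
[4,5] NP  lex  "cat"
[5,6] N/S  lex  "saw"
[6,7] N  lex  "every"
[7,8] ((PP\NP)\(N/S))\N  lex  "chased"
[6,8] (PP\NP)\(N/S)  <  k=7
[5,8] PP\NP  <  k=6
[4,8] PP  <  k=5
[0,8] S  >  k=4

[0,8] S   >
  [0,4] S/PP   <
    [0,3] N   <
      [0,2] N/NP   >
        [0,1] "which" : (N/NP)/(PP/S)
        [1,2] "clearly" : PP/S
      [2,3] "found" : N\(N/NP)
    [3,4] "this" : (S/PP)\N
  [4,8] PP   <
    [4,5] "cat" : NP
    [5,8] PP\NP   <
      [5,6] "saw" : N/S
      [6,8] (PP\NP)\(N/S)   <
        [6,7] "every" : N
        [7,8] "chased" : ((PP\NP)\(N/S))\N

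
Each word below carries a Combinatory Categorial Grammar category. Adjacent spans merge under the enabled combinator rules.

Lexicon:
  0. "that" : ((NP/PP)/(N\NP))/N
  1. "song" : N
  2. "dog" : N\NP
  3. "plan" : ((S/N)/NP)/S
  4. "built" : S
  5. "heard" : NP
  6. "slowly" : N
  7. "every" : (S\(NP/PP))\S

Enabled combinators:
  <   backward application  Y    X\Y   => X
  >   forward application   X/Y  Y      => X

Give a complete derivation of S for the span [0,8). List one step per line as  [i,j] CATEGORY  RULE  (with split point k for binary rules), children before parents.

[0,8] S   <
  [0,3] NP/PP   >
    [0,2] (NP/PP)/(N\NP)   >
      [0,1] "that" : ((NP/PP)/(N\NP))/N
      [1,2] "song" : N
    [2,3] "dog" : N\NP
  [3,8] S\(NP/PP)   <
    [3,7] S   >
      [3,6] S/N   >
        [3,5] (S/N)/NP   >
          [3,4] "plan" : ((S/N)/NP)/S
          [4,5] "built" : S
        [5,6] "heard" : NP
      [6,7] "slowly" : N
    [7,8] "every" : (S\(NP/PP))\S

[0,1] ((NP/PP)/(N\NP))/N  lex  "that"
[1,2] N  lex  "song"
[0,2] (NP/PP)/(N\NP)  >  k=1
[2,3] N\NP  lex  "dog"
[0,3] NP/PP  >  k=2
[3,4] ((S/N)/NP)/S  lex  "plan"
[4,5] S  lex  "built"
[3,5] (S/N)/NP  >  k=4
[5,6] NP  lex  "heard"
[3,6] S/N  >  k=5
[6,7] N  lex  "slowly"
[3,7] S  >  k=6
[7,8] (S\(NP/PP))\S  lex  "every"
[3,8] S\(NP/PP)  <  k=7
[0,8] S  <  k=3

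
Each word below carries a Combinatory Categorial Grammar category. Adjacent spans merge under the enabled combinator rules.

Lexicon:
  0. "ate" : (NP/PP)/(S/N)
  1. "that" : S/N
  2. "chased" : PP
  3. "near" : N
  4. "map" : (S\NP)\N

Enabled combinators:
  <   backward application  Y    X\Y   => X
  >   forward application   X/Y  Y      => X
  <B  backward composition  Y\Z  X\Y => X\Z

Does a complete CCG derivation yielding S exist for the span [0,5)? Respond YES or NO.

YES

[0,5] S   <
  [0,3] NP   >
    [0,2] NP/PP   >
      [0,1] "ate" : (NP/PP)/(S/N)
      [1,2] "that" : S/N
    [2,3] "chased" : PP
  [3,5] S\NP   <
    [3,4] "near" : N
    [4,5] "map" : (S\NP)\N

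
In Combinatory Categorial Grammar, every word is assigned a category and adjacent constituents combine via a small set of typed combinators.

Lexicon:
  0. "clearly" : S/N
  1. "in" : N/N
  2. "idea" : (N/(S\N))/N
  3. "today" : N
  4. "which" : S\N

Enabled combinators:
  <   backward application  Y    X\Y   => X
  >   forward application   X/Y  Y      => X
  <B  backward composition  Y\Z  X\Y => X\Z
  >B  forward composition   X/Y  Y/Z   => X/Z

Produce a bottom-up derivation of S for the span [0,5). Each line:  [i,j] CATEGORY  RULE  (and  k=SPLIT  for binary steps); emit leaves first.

[0,5] S   >
  [0,2] S/N   >B
    [0,1] "clearly" : S/N
    [1,2] "in" : N/N
  [2,5] N   >
    [2,4] N/(S\N)   >
      [2,3] "idea" : (N/(S\N))/N
      [3,4] "today" : N
    [4,5] "which" : S\N

[0,1] S/N  lex  "clearly"
[1,2] N/N  lex  "in"
[0,2] S/N  >B  k=1
[2,3] (N/(S\N))/N  lex  "idea"
[3,4] N  lex  "today"
[2,4] N/(S\N)  >  k=3
[4,5] S\N  lex  "which"
[2,5] N  >  k=4
[0,5] S  >  k=2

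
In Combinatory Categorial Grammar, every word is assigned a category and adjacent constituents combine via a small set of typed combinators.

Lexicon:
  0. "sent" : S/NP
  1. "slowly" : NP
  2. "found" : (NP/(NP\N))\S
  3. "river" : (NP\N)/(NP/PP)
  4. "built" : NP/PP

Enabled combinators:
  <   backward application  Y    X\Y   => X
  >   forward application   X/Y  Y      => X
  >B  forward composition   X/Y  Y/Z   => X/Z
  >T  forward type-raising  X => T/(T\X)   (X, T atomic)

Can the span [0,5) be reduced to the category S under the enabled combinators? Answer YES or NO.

S/NP NP (NP/(NP\N))\S (NP\N)/(NP/PP) NP/PP
CKY chart[0,5] = {N/(N\NP), NP, NP/(NP\NP), PP/(PP\NP), S/(S\NP)}; S ∉ chart

NO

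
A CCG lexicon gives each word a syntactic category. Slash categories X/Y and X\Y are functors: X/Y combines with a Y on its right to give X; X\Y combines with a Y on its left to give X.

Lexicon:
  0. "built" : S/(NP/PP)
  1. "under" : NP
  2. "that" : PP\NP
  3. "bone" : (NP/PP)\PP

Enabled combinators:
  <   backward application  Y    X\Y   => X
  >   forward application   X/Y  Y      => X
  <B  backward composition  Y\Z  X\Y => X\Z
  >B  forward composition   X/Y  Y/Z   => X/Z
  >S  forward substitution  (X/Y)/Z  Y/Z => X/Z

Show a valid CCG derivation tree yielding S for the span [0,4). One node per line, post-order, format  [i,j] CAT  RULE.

[0,1] S/(NP/PP)  lex  "built"
[1,2] NP  lex  "under"
[2,3] PP\NP  lex  "that"
[1,3] PP  <  k=2
[3,4] (NP/PP)\PP  lex  "bone"
[1,4] NP/PP  <  k=3
[0,4] S  >  k=1

[0,4] S   >
  [0,1] "built" : S/(NP/PP)
  [1,4] NP/PP   <
    [1,3] PP   <
      [1,2] "under" : NP
      [2,3] "that" : PP\NP
    [3,4] "bone" : (NP/PP)\PP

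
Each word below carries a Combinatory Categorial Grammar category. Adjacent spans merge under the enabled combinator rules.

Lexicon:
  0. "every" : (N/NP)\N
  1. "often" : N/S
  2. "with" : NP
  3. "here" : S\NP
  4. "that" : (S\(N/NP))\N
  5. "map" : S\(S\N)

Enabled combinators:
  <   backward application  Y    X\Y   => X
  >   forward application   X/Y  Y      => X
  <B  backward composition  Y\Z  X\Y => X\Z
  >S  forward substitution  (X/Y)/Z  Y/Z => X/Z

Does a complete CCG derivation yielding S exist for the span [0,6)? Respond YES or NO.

[0,6] S   <
  [0,5] S\N   <B
    [0,1] "every" : (N/NP)\N
    [1,5] S\(N/NP)   <
      [1,4] N   >
        [1,2] "often" : N/S
        [2,4] S   <
          [2,3] "with" : NP
          [3,4] "here" : S\NP
      [4,5] "that" : (S\(N/NP))\N
  [5,6] "map" : S\(S\N)

YES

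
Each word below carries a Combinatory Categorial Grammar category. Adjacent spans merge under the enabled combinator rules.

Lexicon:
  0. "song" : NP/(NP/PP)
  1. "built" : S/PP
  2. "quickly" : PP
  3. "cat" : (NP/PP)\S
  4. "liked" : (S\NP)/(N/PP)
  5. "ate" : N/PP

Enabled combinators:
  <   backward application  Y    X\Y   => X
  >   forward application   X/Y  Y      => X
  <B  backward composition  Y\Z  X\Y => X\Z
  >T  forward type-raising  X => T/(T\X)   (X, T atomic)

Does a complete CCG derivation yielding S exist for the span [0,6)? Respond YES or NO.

YES

[0,6] S   <
  [0,4] NP   >
    [0,1] "song" : NP/(NP/PP)
    [1,4] NP/PP   <
      [1,3] S   >
        [1,2] "built" : S/PP
        [2,3] "quickly" : PP
      [3,4] "cat" : (NP/PP)\S
  [4,6] S\NP   >
    [4,5] "liked" : (S\NP)/(N/PP)
    [5,6] "ate" : N/PP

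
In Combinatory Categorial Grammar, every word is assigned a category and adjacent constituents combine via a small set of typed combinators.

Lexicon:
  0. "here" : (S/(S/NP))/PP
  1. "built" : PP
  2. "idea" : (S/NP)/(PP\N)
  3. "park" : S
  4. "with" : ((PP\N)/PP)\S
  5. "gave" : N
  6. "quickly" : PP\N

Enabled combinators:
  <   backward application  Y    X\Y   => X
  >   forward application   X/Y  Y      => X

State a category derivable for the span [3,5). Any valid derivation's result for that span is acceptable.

[0,7] S   >
  [0,2] S/(S/NP)   >
    [0,1] "here" : (S/(S/NP))/PP
    [1,2] "built" : PP
  [2,7] S/NP   >
    [2,3] "idea" : (S/NP)/(PP\N)
    [3,7] PP\N   >
      [3,5] (PP\N)/PP   <
        [3,4] "park" : S
        [4,5] "with" : ((PP\N)/PP)\S
      [5,7] PP   <
        [5,6] "gave" : N
        [6,7] "quickly" : PP\N

(PP\N)/PP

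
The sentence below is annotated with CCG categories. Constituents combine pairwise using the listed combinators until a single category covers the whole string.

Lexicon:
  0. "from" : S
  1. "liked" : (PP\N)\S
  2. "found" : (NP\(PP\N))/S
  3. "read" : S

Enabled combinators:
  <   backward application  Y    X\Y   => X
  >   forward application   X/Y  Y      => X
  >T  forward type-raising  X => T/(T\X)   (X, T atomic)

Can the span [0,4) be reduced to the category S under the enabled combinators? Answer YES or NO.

S (PP\N)\S (NP\(PP\N))/S S
CKY chart[0,4] = {N/(N\NP), NP, NP/(NP\NP), PP/(PP\NP), S/(S\NP)}; S ∉ chart

NO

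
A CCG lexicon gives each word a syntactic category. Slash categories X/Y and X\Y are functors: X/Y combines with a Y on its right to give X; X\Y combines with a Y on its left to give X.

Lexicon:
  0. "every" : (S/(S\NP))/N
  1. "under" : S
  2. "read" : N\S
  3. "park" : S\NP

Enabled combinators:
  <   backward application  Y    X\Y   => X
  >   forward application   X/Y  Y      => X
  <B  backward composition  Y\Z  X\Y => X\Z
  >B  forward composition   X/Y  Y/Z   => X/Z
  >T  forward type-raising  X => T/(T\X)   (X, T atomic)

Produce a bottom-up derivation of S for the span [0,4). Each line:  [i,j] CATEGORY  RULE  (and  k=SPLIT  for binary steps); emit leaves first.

[0,1] (S/(S\NP))/N  lex  "every"
[1,2] S  lex  "under"
[1,2] N/(N\S)  >T
[2,3] N\S  lex  "read"
[1,3] N  >  k=2
[0,3] S/(S\NP)  >  k=1
[3,4] S\NP  lex  "park"
[0,4] S  >  k=3

[0,4] S   >
  [0,3] S/(S\NP)   >
    [0,1] "every" : (S/(S\NP))/N
    [1,3] N   >
      [1,2] N/(N\S)   >T
        [1,2] "under" : S
      [2,3] "read" : N\S
  [3,4] "park" : S\NP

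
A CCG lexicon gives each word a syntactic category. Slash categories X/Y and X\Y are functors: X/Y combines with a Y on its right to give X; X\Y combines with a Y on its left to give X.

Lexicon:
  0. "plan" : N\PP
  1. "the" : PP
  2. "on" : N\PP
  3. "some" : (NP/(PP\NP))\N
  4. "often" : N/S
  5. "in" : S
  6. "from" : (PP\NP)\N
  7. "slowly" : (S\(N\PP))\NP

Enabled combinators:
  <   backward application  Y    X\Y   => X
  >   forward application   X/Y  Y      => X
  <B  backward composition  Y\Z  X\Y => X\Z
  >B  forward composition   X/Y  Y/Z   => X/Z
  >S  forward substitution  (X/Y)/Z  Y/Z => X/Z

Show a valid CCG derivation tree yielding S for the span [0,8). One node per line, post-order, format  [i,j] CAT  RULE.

[0,8] S   <
  [0,1] "plan" : N\PP
  [1,8] S\(N\PP)   <
    [1,7] NP   >
      [1,4] NP/(PP\NP)   <
        [1,3] N   <
          [1,2] "the" : PP
          [2,3] "on" : N\PP
        [3,4] "some" : (NP/(PP\NP))\N
      [4,7] PP\NP   <
        [4,6] N   >
          [4,5] "often" : N/S
          [5,6] "in" : S
        [6,7] "from" : (PP\NP)\N
    [7,8] "slowly" : (S\(N\PP))\NP

[0,1] N\PP  lex  "plan"
[1,2] PP  lex  "the"
[2,3] N\PP  lex  "on"
[1,3] N  <  k=2
[3,4] (NP/(PP\NP))\N  lex  "some"
[1,4] NP/(PP\NP)  <  k=3
[4,5] N/S  lex  "often"
[5,6] S  lex  "in"
[4,6] N  >  k=5
[6,7] (PP\NP)\N  lex  "from"
[4,7] PP\NP  <  k=6
[1,7] NP  >  k=4
[7,8] (S\(N\PP))\NP  lex  "slowly"
[1,8] S\(N\PP)  <  k=7
[0,8] S  <  k=1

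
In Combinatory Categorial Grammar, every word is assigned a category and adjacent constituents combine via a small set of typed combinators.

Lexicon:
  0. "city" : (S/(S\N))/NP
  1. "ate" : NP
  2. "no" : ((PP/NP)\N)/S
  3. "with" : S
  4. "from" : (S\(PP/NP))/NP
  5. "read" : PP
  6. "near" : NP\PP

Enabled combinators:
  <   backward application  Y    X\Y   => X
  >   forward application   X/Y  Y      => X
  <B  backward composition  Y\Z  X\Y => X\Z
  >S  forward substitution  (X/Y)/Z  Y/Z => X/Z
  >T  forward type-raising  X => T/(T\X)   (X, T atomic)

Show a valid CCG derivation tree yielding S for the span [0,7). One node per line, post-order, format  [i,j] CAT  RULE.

[0,1] (S/(S\N))/NP  lex  "city"
[1,2] NP  lex  "ate"
[0,2] S/(S\N)  >  k=1
[2,3] ((PP/NP)\N)/S  lex  "no"
[3,4] S  lex  "with"
[2,4] (PP/NP)\N  >  k=3
[4,5] (S\(PP/NP))/NP  lex  "from"
[5,6] PP  lex  "read"
[5,6] NP/(NP\PP)  >T
[6,7] NP\PP  lex  "near"
[5,7] NP  >  k=6
[4,7] S\(PP/NP)  >  k=5
[2,7] S\N  <B  k=4
[0,7] S  >  k=2

[0,7] S   >
  [0,2] S/(S\N)   >
    [0,1] "city" : (S/(S\N))/NP
    [1,2] "ate" : NP
  [2,7] S\N   <B
    [2,4] (PP/NP)\N   >
      [2,3] "no" : ((PP/NP)\N)/S
      [3,4] "with" : S
    [4,7] S\(PP/NP)   >
      [4,5] "from" : (S\(PP/NP))/NP
      [5,7] NP   >
        [5,6] NP/(NP\PP)   >T
          [5,6] "read" : PP
        [6,7] "near" : NP\PP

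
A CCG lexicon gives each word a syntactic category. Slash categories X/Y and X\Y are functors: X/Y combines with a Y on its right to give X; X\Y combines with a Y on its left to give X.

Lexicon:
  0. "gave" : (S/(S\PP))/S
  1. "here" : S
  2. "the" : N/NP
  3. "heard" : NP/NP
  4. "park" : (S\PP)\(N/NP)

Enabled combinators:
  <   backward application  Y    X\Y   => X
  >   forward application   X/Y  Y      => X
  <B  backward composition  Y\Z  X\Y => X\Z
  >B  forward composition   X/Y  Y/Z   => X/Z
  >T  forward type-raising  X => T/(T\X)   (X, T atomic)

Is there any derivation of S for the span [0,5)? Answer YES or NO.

[0,5] S   >
  [0,2] S/(S\PP)   >
    [0,1] "gave" : (S/(S\PP))/S
    [1,2] "here" : S
  [2,5] S\PP   <
    [2,4] N/NP   >B
      [2,3] "the" : N/NP
      [3,4] "heard" : NP/NP
    [4,5] "park" : (S\PP)\(N/NP)

YES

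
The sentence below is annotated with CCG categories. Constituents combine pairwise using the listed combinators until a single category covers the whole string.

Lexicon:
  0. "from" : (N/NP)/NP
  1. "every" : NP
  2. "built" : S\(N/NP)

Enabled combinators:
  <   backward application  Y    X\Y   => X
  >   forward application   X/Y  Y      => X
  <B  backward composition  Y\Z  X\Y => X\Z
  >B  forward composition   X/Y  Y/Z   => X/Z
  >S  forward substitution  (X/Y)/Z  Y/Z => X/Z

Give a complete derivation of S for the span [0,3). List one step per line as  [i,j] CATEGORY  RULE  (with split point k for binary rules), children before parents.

[0,1] (N/NP)/NP  lex  "from"
[1,2] NP  lex  "every"
[0,2] N/NP  >  k=1
[2,3] S\(N/NP)  lex  "built"
[0,3] S  <  k=2

[0,3] S   <
  [0,2] N/NP   >
    [0,1] "from" : (N/NP)/NP
    [1,2] "every" : NP
  [2,3] "built" : S\(N/NP)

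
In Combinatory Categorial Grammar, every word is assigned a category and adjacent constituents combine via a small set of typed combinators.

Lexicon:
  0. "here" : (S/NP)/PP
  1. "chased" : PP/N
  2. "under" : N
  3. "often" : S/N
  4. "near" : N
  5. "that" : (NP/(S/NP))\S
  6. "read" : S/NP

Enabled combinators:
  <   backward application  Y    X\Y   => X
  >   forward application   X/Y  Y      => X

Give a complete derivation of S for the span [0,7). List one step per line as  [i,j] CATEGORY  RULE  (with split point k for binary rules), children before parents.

[0,1] (S/NP)/PP  lex  "here"
[1,2] PP/N  lex  "chased"
[2,3] N  lex  "under"
[1,3] PP  >  k=2
[0,3] S/NP  >  k=1
[3,4] S/N  lex  "often"
[4,5] N  lex  "near"
[3,5] S  >  k=4
[5,6] (NP/(S/NP))\S  lex  "that"
[3,6] NP/(S/NP)  <  k=5
[6,7] S/NP  lex  "read"
[3,7] NP  >  k=6
[0,7] S  >  k=3

[0,7] S   >
  [0,3] S/NP   >
    [0,1] "here" : (S/NP)/PP
    [1,3] PP   >
      [1,2] "chased" : PP/N
      [2,3] "under" : N
  [3,7] NP   >
    [3,6] NP/(S/NP)   <
      [3,5] S   >
        [3,4] "often" : S/N
        [4,5] "near" : N
      [5,6] "that" : (NP/(S/NP))\S
    [6,7] "read" : S/NP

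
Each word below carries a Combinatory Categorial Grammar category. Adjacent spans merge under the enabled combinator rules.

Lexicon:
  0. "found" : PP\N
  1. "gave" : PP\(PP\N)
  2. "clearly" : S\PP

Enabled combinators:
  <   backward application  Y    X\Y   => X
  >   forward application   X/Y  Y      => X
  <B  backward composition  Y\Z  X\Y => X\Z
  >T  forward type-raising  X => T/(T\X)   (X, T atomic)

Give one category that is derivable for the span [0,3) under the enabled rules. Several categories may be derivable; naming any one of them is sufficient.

[0,3] S   <
  [0,2] PP   <
    [0,1] "found" : PP\N
    [1,2] "gave" : PP\(PP\N)
  [2,3] "clearly" : S\PP

S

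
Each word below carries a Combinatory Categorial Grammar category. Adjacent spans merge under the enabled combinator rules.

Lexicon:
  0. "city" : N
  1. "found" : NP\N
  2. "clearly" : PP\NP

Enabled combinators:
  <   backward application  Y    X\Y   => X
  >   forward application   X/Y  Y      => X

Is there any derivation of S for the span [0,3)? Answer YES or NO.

N NP\N PP\NP
CKY chart[0,3] = {PP}; S ∉ chart

NO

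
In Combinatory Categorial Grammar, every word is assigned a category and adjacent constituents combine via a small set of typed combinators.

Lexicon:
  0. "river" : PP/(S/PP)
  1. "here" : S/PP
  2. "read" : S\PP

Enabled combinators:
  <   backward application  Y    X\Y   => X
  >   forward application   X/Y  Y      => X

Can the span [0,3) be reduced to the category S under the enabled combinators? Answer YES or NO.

[0,3] S   <
  [0,2] PP   >
    [0,1] "river" : PP/(S/PP)
    [1,2] "here" : S/PP
  [2,3] "read" : S\PP

YES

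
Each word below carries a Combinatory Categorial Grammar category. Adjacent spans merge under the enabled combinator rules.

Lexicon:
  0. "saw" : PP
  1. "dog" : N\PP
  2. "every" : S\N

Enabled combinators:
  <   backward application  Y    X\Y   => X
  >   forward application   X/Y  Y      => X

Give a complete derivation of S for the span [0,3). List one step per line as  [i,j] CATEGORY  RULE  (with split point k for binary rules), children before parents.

[0,1] PP  lex  "saw"
[1,2] N\PP  lex  "dog"
[0,2] N  <  k=1
[2,3] S\N  lex  "every"
[0,3] S  <  k=2

[0,3] S   <
  [0,2] N   <
    [0,1] "saw" : PP
    [1,2] "dog" : N\PP
  [2,3] "every" : S\N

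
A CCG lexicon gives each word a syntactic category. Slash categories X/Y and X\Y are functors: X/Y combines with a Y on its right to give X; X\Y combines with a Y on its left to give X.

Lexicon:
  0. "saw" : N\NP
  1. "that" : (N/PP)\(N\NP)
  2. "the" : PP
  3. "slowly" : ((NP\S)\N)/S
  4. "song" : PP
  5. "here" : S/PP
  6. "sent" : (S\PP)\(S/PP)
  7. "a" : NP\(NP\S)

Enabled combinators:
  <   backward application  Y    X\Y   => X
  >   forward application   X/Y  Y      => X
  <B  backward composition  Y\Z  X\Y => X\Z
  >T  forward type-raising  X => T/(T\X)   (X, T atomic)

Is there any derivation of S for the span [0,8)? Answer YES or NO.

NO

N\NP (N/PP)\(N\NP) PP ((NP\S)\N)/S PP S/PP (S\PP)\(S/PP) NP\(NP\S)
CKY chart[0,8] = {N/(N\NP), NP, NP/(NP\NP), PP/(PP\NP), S/(S\NP)}; S ∉ chart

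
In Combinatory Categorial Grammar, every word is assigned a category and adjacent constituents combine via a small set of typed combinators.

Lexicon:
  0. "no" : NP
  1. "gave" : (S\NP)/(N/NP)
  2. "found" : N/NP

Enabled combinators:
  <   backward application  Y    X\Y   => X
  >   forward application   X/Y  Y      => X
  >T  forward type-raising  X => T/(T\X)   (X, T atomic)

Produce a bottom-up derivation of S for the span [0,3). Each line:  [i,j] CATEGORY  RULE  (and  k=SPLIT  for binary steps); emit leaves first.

[0,1] NP  lex  "no"
[1,2] (S\NP)/(N/NP)  lex  "gave"
[2,3] N/NP  lex  "found"
[1,3] S\NP  >  k=2
[0,3] S  <  k=1

[0,3] S   <
  [0,1] "no" : NP
  [1,3] S\NP   >
    [1,2] "gave" : (S\NP)/(N/NP)
    [2,3] "found" : N/NP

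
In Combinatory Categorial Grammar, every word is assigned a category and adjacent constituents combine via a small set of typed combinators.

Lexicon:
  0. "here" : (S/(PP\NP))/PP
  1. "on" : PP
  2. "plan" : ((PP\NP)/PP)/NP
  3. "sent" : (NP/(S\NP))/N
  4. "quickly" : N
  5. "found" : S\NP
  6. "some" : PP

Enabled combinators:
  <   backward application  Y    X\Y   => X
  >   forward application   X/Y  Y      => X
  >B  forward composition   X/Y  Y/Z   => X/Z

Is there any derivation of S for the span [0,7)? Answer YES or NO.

YES

[0,7] S   >
  [0,2] S/(PP\NP)   >
    [0,1] "here" : (S/(PP\NP))/PP
    [1,2] "on" : PP
  [2,7] PP\NP   >
    [2,6] (PP\NP)/PP   >
      [2,3] "plan" : ((PP\NP)/PP)/NP
      [3,6] NP   >
        [3,5] NP/(S\NP)   >
          [3,4] "sent" : (NP/(S\NP))/N
          [4,5] "quickly" : N
        [5,6] "found" : S\NP
    [6,7] "some" : PP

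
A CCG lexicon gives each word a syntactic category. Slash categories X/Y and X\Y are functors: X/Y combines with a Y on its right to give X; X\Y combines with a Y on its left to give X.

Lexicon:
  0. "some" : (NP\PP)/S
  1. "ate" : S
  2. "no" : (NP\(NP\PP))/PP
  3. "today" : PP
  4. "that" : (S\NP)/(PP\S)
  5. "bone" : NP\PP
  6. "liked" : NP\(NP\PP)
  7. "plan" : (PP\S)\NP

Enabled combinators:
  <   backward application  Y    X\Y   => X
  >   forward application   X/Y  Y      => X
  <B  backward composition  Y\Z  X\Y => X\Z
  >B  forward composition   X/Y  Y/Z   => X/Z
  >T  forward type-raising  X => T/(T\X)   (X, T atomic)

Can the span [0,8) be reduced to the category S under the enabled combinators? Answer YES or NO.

[0,8] S   <
  [0,4] NP   <
    [0,2] NP\PP   >
      [0,1] "some" : (NP\PP)/S
      [1,2] "ate" : S
    [2,4] NP\(NP\PP)   >
      [2,3] "no" : (NP\(NP\PP))/PP
      [3,4] "today" : PP
  [4,8] S\NP   >
    [4,5] "that" : (S\NP)/(PP\S)
    [5,8] PP\S   <
      [5,7] NP   <
        [5,6] "bone" : NP\PP
        [6,7] "liked" : NP\(NP\PP)
      [7,8] "plan" : (PP\S)\NP

YES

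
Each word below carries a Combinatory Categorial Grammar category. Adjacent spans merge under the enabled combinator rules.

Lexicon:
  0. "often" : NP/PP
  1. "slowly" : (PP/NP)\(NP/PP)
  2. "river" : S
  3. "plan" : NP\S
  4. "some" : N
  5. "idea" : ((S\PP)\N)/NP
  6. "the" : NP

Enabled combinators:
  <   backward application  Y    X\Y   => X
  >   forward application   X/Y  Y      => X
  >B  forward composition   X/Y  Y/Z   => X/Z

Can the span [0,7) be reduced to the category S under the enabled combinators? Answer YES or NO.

[0,7] S   <
  [0,4] PP   >
    [0,2] PP/NP   <
      [0,1] "often" : NP/PP
      [1,2] "slowly" : (PP/NP)\(NP/PP)
    [2,4] NP   <
      [2,3] "river" : S
      [3,4] "plan" : NP\S
  [4,7] S\PP   <
    [4,5] "some" : N
    [5,7] (S\PP)\N   >
      [5,6] "idea" : ((S\PP)\N)/NP
      [6,7] "the" : NP

YES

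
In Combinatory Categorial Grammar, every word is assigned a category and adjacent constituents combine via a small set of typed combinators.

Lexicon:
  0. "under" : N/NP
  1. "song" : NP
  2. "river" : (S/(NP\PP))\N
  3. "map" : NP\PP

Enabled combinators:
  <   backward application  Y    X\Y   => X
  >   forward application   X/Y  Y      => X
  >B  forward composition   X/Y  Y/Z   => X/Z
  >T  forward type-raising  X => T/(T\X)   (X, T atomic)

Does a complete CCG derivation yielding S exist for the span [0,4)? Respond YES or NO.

YES

[0,4] S   >
  [0,3] S/(NP\PP)   <
    [0,2] N   >
      [0,1] "under" : N/NP
      [1,2] "song" : NP
    [2,3] "river" : (S/(NP\PP))\N
  [3,4] "map" : NP\PP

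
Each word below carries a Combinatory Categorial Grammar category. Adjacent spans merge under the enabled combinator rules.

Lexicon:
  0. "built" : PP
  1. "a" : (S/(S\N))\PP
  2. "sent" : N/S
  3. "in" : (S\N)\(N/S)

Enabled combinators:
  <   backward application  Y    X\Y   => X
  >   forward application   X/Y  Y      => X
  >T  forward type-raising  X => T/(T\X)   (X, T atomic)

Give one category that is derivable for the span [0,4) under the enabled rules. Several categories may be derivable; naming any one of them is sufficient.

S

[0,4] S   >
  [0,2] S/(S\N)   <
    [0,1] "built" : PP
    [1,2] "a" : (S/(S\N))\PP
  [2,4] S\N   <
    [2,3] "sent" : N/S
    [3,4] "in" : (S\N)\(N/S)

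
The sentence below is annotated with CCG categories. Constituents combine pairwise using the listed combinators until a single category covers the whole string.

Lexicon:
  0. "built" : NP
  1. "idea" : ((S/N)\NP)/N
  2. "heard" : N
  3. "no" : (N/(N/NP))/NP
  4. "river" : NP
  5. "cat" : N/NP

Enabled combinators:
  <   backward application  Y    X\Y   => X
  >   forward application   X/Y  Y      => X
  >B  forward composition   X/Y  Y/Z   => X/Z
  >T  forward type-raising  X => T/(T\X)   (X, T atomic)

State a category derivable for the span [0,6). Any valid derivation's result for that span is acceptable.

[0,6] S   >
  [0,3] S/N   <
    [0,1] "built" : NP
    [1,3] (S/N)\NP   >
      [1,2] "idea" : ((S/N)\NP)/N
      [2,3] "heard" : N
  [3,6] N   >
    [3,5] N/(N/NP)   >
      [3,4] "no" : (N/(N/NP))/NP
      [4,5] "river" : NP
    [5,6] "cat" : N/NP

S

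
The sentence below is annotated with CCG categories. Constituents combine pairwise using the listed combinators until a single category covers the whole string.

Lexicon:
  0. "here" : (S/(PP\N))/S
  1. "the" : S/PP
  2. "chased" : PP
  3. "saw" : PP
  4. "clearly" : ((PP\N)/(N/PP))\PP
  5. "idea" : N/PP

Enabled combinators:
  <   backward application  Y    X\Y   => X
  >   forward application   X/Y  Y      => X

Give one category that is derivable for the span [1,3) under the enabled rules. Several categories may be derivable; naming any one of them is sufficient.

[0,6] S   >
  [0,3] S/(PP\N)   >
    [0,1] "here" : (S/(PP\N))/S
    [1,3] S   >
      [1,2] "the" : S/PP
      [2,3] "chased" : PP
  [3,6] PP\N   >
    [3,5] (PP\N)/(N/PP)   <
      [3,4] "saw" : PP
      [4,5] "clearly" : ((PP\N)/(N/PP))\PP
    [5,6] "idea" : N/PP

S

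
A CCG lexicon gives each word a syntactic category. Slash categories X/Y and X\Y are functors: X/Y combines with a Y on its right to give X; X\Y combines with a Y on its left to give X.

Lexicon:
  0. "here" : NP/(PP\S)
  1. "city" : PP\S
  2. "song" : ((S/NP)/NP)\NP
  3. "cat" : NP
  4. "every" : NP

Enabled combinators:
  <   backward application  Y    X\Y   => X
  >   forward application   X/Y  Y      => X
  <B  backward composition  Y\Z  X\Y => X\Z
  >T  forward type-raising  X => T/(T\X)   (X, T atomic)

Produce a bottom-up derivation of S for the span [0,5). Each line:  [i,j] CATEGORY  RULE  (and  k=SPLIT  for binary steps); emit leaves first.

[0,1] NP/(PP\S)  lex  "here"
[1,2] PP\S  lex  "city"
[0,2] NP  >  k=1
[2,3] ((S/NP)/NP)\NP  lex  "song"
[0,3] (S/NP)/NP  <  k=2
[3,4] NP  lex  "cat"
[0,4] S/NP  >  k=3
[4,5] NP  lex  "every"
[0,5] S  >  k=4

[0,5] S   >
  [0,4] S/NP   >
    [0,3] (S/NP)/NP   <
      [0,2] NP   >
        [0,1] "here" : NP/(PP\S)
        [1,2] "city" : PP\S
      [2,3] "song" : ((S/NP)/NP)\NP
    [3,4] "cat" : NP
  [4,5] "every" : NP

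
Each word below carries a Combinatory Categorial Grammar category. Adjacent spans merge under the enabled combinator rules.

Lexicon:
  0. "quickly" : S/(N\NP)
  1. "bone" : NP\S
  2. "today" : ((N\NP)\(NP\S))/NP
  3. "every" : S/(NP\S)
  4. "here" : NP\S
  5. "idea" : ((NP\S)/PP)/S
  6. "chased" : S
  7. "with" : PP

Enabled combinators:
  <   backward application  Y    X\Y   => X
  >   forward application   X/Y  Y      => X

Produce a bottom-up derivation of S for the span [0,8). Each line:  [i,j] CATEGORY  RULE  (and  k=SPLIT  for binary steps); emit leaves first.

[0,1] S/(N\NP)  lex  "quickly"
[1,2] NP\S  lex  "bone"
[2,3] ((N\NP)\(NP\S))/NP  lex  "today"
[3,4] S/(NP\S)  lex  "every"
[4,5] NP\S  lex  "here"
[3,5] S  >  k=4
[5,6] ((NP\S)/PP)/S  lex  "idea"
[6,7] S  lex  "chased"
[5,7] (NP\S)/PP  >  k=6
[7,8] PP  lex  "with"
[5,8] NP\S  >  k=7
[3,8] NP  <  k=5
[2,8] (N\NP)\(NP\S)  >  k=3
[1,8] N\NP  <  k=2
[0,8] S  >  k=1

[0,8] S   >
  [0,1] "quickly" : S/(N\NP)
  [1,8] N\NP   <
    [1,2] "bone" : NP\S
    [2,8] (N\NP)\(NP\S)   >
      [2,3] "today" : ((N\NP)\(NP\S))/NP
      [3,8] NP   <
        [3,5] S   >
          [3,4] "every" : S/(NP\S)
          [4,5] "here" : NP\S
        [5,8] NP\S   >
          [5,7] (NP\S)/PP   >
            [5,6] "idea" : ((NP\S)/PP)/S
            [6,7] "chased" : S
          [7,8] "with" : PP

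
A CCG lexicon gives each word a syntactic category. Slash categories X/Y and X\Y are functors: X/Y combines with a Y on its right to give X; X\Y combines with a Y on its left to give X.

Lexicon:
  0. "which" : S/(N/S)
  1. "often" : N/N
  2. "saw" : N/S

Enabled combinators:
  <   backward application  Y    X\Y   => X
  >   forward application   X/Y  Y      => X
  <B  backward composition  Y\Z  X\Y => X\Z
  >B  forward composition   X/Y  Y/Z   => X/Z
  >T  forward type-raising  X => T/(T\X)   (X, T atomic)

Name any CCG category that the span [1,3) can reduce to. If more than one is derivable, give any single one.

[0,3] S   >
  [0,1] "which" : S/(N/S)
  [1,3] N/S   >B
    [1,2] "often" : N/N
    [2,3] "saw" : N/S

N/S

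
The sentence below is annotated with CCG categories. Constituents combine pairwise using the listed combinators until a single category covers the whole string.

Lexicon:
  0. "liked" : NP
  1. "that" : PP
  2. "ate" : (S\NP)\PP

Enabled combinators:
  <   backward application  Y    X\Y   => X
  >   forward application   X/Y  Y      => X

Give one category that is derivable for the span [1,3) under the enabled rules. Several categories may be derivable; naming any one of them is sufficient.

S\NP

[0,3] S   <
  [0,1] "liked" : NP
  [1,3] S\NP   <
    [1,2] "that" : PP
    [2,3] "ate" : (S\NP)\PP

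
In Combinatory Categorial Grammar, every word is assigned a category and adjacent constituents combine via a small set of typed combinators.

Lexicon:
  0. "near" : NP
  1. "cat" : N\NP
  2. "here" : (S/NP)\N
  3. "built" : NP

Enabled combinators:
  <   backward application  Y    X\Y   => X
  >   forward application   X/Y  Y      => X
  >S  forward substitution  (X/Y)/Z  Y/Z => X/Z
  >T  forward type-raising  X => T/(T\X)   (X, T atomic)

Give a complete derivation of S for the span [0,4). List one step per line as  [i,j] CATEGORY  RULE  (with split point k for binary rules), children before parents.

[0,4] S   >
  [0,3] S/NP   <
    [0,2] N   <
      [0,1] "near" : NP
      [1,2] "cat" : N\NP
    [2,3] "here" : (S/NP)\N
  [3,4] "built" : NP

[0,1] NP  lex  "near"
[1,2] N\NP  lex  "cat"
[0,2] N  <  k=1
[2,3] (S/NP)\N  lex  "here"
[0,3] S/NP  <  k=2
[3,4] NP  lex  "built"
[0,4] S  >  k=3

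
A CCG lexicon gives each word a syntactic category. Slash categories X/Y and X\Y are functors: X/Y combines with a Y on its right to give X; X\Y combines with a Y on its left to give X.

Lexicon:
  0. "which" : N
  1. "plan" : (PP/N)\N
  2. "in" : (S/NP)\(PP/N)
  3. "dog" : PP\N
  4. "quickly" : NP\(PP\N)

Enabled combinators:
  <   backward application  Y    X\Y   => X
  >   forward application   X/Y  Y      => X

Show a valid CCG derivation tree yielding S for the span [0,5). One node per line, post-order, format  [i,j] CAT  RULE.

[0,5] S   >
  [0,3] S/NP   <
    [0,2] PP/N   <
      [0,1] "which" : N
      [1,2] "plan" : (PP/N)\N
    [2,3] "in" : (S/NP)\(PP/N)
  [3,5] NP   <
    [3,4] "dog" : PP\N
    [4,5] "quickly" : NP\(PP\N)

[0,1] N  lex  "which"
[1,2] (PP/N)\N  lex  "plan"
[0,2] PP/N  <  k=1
[2,3] (S/NP)\(PP/N)  lex  "in"
[0,3] S/NP  <  k=2
[3,4] PP\N  lex  "dog"
[4,5] NP\(PP\N)  lex  "quickly"
[3,5] NP  <  k=4
[0,5] S  >  k=3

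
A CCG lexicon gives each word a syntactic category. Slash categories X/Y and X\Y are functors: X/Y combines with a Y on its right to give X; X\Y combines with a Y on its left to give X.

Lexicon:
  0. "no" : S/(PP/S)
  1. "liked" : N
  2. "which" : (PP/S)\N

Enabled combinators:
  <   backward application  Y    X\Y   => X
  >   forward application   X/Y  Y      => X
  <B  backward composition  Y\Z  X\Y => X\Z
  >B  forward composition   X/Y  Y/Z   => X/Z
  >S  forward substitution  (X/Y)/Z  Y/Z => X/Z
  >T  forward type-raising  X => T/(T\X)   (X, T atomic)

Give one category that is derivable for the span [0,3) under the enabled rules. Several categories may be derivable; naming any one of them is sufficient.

[0,3] S   >
  [0,1] "no" : S/(PP/S)
  [1,3] PP/S   <
    [1,2] "liked" : N
    [2,3] "which" : (PP/S)\N

S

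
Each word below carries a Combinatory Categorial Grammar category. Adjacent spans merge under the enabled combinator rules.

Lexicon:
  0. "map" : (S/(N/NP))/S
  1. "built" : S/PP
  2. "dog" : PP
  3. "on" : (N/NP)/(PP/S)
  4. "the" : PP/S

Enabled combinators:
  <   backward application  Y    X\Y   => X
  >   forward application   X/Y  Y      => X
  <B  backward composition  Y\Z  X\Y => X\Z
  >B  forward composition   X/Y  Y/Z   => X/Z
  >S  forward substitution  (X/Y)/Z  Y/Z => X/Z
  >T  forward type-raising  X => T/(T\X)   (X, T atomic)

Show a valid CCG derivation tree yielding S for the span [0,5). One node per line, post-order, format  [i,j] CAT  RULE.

[0,5] S   >
  [0,3] S/(N/NP)   >
    [0,1] "map" : (S/(N/NP))/S
    [1,3] S   >
      [1,2] "built" : S/PP
      [2,3] "dog" : PP
  [3,5] N/NP   >
    [3,4] "on" : (N/NP)/(PP/S)
    [4,5] "the" : PP/S

[0,1] (S/(N/NP))/S  lex  "map"
[1,2] S/PP  lex  "built"
[2,3] PP  lex  "dog"
[1,3] S  >  k=2
[0,3] S/(N/NP)  >  k=1
[3,4] (N/NP)/(PP/S)  lex  "on"
[4,5] PP/S  lex  "the"
[3,5] N/NP  >  k=4
[0,5] S  >  k=3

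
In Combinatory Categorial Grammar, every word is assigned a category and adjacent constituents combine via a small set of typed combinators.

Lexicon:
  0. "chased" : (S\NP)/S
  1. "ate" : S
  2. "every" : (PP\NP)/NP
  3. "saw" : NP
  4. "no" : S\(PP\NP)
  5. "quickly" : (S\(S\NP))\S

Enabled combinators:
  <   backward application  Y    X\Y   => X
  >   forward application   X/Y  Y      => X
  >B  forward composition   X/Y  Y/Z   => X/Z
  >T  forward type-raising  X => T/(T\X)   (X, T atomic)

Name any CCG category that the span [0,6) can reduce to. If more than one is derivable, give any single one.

S

[0,6] S   <
  [0,2] S\NP   >
    [0,1] "chased" : (S\NP)/S
    [1,2] "ate" : S
  [2,6] S\(S\NP)   <
    [2,5] S   <
      [2,4] PP\NP   >
        [2,3] "every" : (PP\NP)/NP
        [3,4] "saw" : NP
      [4,5] "no" : S\(PP\NP)
    [5,6] "quickly" : (S\(S\NP))\S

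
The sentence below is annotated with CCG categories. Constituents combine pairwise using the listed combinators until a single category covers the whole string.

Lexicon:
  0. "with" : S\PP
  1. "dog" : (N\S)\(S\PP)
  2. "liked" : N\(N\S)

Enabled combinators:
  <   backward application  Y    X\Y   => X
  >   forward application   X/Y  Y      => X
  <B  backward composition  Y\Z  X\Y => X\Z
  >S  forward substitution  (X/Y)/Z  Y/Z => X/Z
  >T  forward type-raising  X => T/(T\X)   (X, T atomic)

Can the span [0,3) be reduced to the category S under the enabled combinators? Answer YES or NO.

S\PP (N\S)\(S\PP) N\(N\S)
CKY chart[0,3] = {N, N/(N\N), NP/(NP\N), PP/(PP\N), S/(S\N)}; S ∉ chart

NO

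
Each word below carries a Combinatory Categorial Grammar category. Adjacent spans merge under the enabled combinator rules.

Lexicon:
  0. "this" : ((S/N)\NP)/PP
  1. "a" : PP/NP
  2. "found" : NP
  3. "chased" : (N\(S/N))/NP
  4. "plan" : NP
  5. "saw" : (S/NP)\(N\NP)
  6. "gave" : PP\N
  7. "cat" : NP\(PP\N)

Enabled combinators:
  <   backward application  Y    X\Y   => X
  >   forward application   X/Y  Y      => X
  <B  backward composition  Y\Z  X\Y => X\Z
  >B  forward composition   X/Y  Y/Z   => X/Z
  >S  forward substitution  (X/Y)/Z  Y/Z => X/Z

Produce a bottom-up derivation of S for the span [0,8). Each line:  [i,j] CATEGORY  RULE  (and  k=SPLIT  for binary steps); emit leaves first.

[0,8] S   >
  [0,6] S/NP   <
    [0,5] N\NP   <B
      [0,3] (S/N)\NP   >
        [0,1] "this" : ((S/N)\NP)/PP
        [1,3] PP   >
          [1,2] "a" : PP/NP
          [2,3] "found" : NP
      [3,5] N\(S/N)   >
        [3,4] "chased" : (N\(S/N))/NP
        [4,5] "plan" : NP
    [5,6] "saw" : (S/NP)\(N\NP)
  [6,8] NP   <
    [6,7] "gave" : PP\N
    [7,8] "cat" : NP\(PP\N)

[0,1] ((S/N)\NP)/PP  lex  "this"
[1,2] PP/NP  lex  "a"
[2,3] NP  lex  "found"
[1,3] PP  >  k=2
[0,3] (S/N)\NP  >  k=1
[3,4] (N\(S/N))/NP  lex  "chased"
[4,5] NP  lex  "plan"
[3,5] N\(S/N)  >  k=4
[0,5] N\NP  <B  k=3
[5,6] (S/NP)\(N\NP)  lex  "saw"
[0,6] S/NP  <  k=5
[6,7] PP\N  lex  "gave"
[7,8] NP\(PP\N)  lex  "cat"
[6,8] NP  <  k=7
[0,8] S  >  k=6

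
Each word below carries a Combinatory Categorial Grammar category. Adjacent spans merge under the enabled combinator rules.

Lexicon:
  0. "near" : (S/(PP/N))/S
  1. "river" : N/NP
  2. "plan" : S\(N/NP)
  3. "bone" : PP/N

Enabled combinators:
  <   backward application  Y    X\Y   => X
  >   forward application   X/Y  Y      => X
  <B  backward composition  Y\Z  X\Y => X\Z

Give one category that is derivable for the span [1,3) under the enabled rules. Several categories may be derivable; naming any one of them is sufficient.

[0,4] S   >
  [0,3] S/(PP/N)   >
    [0,1] "near" : (S/(PP/N))/S
    [1,3] S   <
      [1,2] "river" : N/NP
      [2,3] "plan" : S\(N/NP)
  [3,4] "bone" : PP/N

S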